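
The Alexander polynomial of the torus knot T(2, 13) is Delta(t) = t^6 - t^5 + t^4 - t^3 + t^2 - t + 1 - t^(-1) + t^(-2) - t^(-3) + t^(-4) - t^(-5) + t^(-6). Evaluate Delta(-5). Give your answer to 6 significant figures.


Substituting t = -5 into Delta(t) = t^6 - t^5 + t^4 - t^3 + t^2 - t + 1 - t^(-1) + t^(-2) - t^(-3) + t^(-4) - t^(-5) + t^(-6):
Term values: (15625) + (3125) + (625) + (125) + (25) + (5) + (1) + (0.2) + (0.04) + (0.008) + (0.0016) + (0.00032) + (6.4e-05)
Sum = 19531.24998
Rounded to 6 significant figures: 19531.2

19531.2


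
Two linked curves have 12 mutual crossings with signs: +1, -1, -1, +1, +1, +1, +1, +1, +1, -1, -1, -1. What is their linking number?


Step 1: Count positive crossings: 7
Step 2: Count negative crossings: 5
Step 3: Sum of signs = 7 - 5 = 2
Step 4: Linking number = sum/2 = 2/2 = 1

1


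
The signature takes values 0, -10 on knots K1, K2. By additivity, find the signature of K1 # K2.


The signature is additive under connected sum.
signature(K1 # K2) = (0) + (-10)
= -10

-10


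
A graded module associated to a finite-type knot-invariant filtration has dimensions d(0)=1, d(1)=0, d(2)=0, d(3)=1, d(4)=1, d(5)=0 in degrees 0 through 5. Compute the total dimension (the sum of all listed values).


Total dimension = d(0) + d(1) + ... + d(5)
= 1 + 0 + 0 + 1 + 1 + 0
= 3

3


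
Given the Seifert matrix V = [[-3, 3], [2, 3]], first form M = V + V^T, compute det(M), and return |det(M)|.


Step 1: Form V + V^T where V = [[-3, 3], [2, 3]]
  V^T = [[-3, 2], [3, 3]]
  V + V^T = [[-6, 5], [5, 6]]
Step 2: det(V + V^T) = (-6)*6 - 5*5
  = -36 - 25 = -61
Step 3: Knot determinant = |det(V + V^T)| = |-61| = 61

61


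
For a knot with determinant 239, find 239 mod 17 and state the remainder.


Step 1: A knot is p-colorable if and only if p divides its determinant.
Step 2: Compute 239 mod 17.
239 = 14 * 17 + 1
Step 3: 239 mod 17 = 1
Step 4: The knot is 17-colorable: no

1


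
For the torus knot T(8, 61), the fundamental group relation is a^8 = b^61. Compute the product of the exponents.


The relation is a^8 = b^61.
Product of exponents = 8 * 61
= 488

488


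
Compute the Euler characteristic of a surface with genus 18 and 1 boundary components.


chi = 2 - 2g - b
= 2 - 2*18 - 1
= 2 - 36 - 1 = -35

-35


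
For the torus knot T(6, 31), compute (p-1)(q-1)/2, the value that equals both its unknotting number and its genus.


For a torus knot T(p,q), both the unknotting number and genus equal (p-1)(q-1)/2.
= (6-1)(31-1)/2
= 5*30/2
= 150/2 = 75

75


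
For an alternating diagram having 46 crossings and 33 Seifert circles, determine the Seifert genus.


For alternating knots, g = (c - s + 1)/2.
= (46 - 33 + 1)/2
= 14/2 = 7

7


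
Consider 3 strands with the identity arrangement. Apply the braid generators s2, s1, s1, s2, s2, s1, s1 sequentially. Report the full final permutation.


Starting with identity [1, 2, 3].
Apply generators in sequence:
  After s2: [1, 3, 2]
  After s1: [3, 1, 2]
  After s1: [1, 3, 2]
  After s2: [1, 2, 3]
  After s2: [1, 3, 2]
  After s1: [3, 1, 2]
  After s1: [1, 3, 2]
Final permutation: [1, 3, 2]

[1, 3, 2]


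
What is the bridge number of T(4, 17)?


The bridge number of T(p,q) is min(p,q).
min(4, 17) = 4

4


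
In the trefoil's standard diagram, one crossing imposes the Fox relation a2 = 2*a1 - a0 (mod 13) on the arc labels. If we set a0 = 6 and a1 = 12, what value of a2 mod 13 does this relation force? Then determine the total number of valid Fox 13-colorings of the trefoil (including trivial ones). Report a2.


Step 1: Apply the given crossing relation 2*a1 - a0 - a2 = 0 (mod 13).
  a2 = 2*a1 - a0 mod 13
  a2 = 2*12 - 6 mod 13
  a2 = 24 - 6 mod 13
  a2 = 18 mod 13 = 5
Step 2: The trefoil has determinant 3.
  Number of Fox p-colorings (p prime) is p^2 if p = 3, else p.
  Since 13 does not divide 3, only trivial (constant) colorings exist.
  (So the trial a0 = 6, a1 = 12 with a0 != a1 does NOT extend to a valid coloring of the whole trefoil: the other two crossing relations require 3*(a1 - a0) = 0 (mod 13), which fails.)
  Total colorings = 13
Step 3: a2 = 5, total Fox 13-colorings = 13

5


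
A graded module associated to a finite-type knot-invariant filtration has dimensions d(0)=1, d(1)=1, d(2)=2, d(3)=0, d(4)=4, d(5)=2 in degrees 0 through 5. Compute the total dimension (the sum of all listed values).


Total dimension = d(0) + d(1) + ... + d(5)
= 1 + 1 + 2 + 0 + 4 + 2
= 10

10


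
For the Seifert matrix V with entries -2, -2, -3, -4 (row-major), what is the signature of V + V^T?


Step 1: V + V^T = [[-4, -5], [-5, -8]]
Step 2: trace = -12, det = 7
Step 3: Discriminant = (-12)^2 - 4*7 = 116
Step 4: Eigenvalues: -0.614835, -11.3852
Step 5: Signature = (# positive eigenvalues) - (# negative eigenvalues) = -2

-2


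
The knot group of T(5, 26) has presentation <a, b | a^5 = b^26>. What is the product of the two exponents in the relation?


The relation is a^5 = b^26.
Product of exponents = 5 * 26
= 130

130


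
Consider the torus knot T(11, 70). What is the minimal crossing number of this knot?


For a torus knot T(p, q) with gcd(p,q)=1,
the crossing number is min(p*(q-1), q*(p-1)).
p*(q-1) = 11*69 = 759
q*(p-1) = 70*10 = 700
min(759, 700) = 700

700


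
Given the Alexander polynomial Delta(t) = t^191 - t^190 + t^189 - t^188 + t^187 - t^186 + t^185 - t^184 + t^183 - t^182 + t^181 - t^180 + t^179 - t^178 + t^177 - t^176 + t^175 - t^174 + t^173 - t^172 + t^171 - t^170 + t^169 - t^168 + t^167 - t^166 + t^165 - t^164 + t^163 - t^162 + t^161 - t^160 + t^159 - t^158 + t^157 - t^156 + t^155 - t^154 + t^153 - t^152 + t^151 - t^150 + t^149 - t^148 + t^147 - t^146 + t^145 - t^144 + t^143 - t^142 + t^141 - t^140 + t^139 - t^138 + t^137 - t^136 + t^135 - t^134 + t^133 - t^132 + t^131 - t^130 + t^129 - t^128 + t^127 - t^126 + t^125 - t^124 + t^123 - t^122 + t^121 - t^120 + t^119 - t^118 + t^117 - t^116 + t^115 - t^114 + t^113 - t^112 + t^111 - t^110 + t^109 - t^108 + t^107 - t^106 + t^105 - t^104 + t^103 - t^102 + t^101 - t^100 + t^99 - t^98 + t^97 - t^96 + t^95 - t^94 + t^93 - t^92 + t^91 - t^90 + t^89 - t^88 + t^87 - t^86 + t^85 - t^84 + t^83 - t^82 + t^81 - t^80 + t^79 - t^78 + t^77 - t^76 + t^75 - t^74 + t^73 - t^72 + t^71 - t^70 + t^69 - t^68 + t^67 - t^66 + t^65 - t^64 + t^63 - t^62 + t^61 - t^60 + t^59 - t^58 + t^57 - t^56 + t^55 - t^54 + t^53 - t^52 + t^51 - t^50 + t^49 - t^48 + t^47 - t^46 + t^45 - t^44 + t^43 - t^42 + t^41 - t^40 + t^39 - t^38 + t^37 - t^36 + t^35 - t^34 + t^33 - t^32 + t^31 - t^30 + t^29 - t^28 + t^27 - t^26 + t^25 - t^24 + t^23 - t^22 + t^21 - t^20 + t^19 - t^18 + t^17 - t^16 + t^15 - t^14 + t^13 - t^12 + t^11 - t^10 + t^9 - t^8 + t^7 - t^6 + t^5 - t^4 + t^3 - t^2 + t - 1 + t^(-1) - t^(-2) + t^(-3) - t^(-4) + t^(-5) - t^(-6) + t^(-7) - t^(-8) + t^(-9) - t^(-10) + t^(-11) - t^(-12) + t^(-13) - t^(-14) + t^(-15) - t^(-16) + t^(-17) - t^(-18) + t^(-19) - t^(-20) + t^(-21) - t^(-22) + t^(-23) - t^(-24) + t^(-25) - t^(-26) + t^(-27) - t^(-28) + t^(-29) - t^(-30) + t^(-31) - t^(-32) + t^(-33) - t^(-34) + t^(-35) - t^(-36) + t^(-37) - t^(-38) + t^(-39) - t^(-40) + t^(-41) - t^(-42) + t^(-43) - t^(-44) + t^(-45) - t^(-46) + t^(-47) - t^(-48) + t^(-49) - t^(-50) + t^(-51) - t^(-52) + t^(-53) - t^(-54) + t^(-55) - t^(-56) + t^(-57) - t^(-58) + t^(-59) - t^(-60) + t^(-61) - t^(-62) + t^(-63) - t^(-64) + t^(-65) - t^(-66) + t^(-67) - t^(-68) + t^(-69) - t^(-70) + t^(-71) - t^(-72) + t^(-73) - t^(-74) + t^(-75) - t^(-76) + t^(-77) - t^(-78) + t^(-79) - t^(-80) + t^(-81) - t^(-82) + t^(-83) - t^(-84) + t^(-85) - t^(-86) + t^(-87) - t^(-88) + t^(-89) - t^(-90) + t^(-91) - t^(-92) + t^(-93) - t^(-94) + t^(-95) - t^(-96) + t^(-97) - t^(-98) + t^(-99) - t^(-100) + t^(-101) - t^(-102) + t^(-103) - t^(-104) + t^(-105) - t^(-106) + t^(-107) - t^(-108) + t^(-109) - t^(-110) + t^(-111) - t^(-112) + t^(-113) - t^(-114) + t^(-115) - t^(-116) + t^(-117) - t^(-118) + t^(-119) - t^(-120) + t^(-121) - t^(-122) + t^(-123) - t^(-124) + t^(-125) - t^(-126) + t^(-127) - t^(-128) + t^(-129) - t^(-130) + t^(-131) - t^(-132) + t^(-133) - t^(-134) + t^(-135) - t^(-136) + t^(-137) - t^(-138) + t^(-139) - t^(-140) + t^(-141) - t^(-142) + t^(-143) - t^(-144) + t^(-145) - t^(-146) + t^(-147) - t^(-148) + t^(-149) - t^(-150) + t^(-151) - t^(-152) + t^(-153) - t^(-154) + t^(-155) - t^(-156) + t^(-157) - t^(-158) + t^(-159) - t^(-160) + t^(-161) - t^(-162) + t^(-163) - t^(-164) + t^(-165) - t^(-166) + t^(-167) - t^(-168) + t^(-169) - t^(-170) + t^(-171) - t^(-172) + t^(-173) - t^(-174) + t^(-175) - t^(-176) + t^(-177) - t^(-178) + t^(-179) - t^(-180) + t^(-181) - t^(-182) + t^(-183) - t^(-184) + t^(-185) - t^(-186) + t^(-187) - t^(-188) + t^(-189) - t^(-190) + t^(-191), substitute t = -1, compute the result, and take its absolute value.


Step 1: The polynomial has 383 terms with alternating signs, exponents from 191 down to -191.
Step 2: Substitute t = -1. The i-th term has coefficient (-1)^i and exponent (m-i),
  so its value is (-1)^i * (-1)^(m-i) = (-1)^m = -1 for every i.
Step 3: All 383 terms equal -1, so Delta(-1) = 383 * (-1) = -383
Step 4: |Delta(-1)| = 383

383


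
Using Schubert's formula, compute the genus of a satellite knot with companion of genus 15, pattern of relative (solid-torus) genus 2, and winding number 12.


Schubert: g(satellite) = g_rel(pattern) + |winding| * g(companion),
where g_rel(pattern) is the genus of the pattern relative to the solid torus.
= 2 + 12 * 15
= 2 + 180 = 182

182


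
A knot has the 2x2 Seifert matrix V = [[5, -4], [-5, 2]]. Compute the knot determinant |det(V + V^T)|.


Step 1: Form V + V^T where V = [[5, -4], [-5, 2]]
  V^T = [[5, -5], [-4, 2]]
  V + V^T = [[10, -9], [-9, 4]]
Step 2: det(V + V^T) = 10*4 - (-9)*(-9)
  = 40 - 81 = -41
Step 3: Knot determinant = |det(V + V^T)| = |-41| = 41

41


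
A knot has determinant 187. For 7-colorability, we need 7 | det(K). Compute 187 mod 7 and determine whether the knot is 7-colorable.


Step 1: A knot is p-colorable if and only if p divides its determinant.
Step 2: Compute 187 mod 7.
187 = 26 * 7 + 5
Step 3: 187 mod 7 = 5
Step 4: The knot is 7-colorable: no

5


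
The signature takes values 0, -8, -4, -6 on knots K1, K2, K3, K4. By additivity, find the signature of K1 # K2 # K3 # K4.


The signature is additive under connected sum.
signature(K1 # K2 # K3 # K4) = (0) + (-8) + (-4) + (-6)
= -18

-18


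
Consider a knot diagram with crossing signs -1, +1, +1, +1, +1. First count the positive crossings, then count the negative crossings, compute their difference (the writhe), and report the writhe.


Step 1: Count positive crossings (+1).
Positive crossings: 4
Step 2: Count negative crossings (-1).
Negative crossings: 1
Step 3: Writhe = (positive) - (negative)
w = 4 - 1 = 3
Step 4: |w| = 3, and w is positive

3


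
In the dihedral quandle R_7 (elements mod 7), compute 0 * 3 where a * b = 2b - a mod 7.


0 * 3 = 2*3 - 0 mod 7
= 6 - 0 mod 7
= 6 mod 7 = 6

6


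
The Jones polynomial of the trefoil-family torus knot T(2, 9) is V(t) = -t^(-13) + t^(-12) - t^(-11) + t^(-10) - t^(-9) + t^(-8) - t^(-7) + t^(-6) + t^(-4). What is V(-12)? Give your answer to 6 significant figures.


Substituting t = -12 into V(t) = -t^(-13) + t^(-12) - t^(-11) + t^(-10) - t^(-9) + t^(-8) - t^(-7) + t^(-6) + t^(-4):
  (-)t^(-13) = 9.34639e-15
  (+)t^(-12) = 1.12157e-13
  (-)t^(-11) = 1.34588e-12
  (+)t^(-10) = 1.61506e-11
  (-)t^(-9) = 1.93807e-10
  (+)t^(-8) = 2.32568e-09
  (-)t^(-7) = 2.79082e-08
  (+)t^(-6) = 3.34898e-07
  (+)t^(-4) = 4.82253e-05
Sum = (9.34639e-15) + (1.12157e-13) + (1.34588e-12) + (1.61506e-11) + (1.93807e-10) + (2.32568e-09) + (2.79082e-08) + (3.34898e-07) + (4.82253e-05)
= 4.859065189e-05
Rounded to 6 significant figures: 4.85907e-05

4.85907e-05


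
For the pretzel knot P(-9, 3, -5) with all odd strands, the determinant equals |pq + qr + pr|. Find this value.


Step 1: Compute pq + qr + pr.
pq = (-9)*3 = -27
qr = 3*(-5) = -15
pr = (-9)*(-5) = 45
pq + qr + pr = -27 + (-15) + 45 = 3
Step 2: Take absolute value.
det(P(-9,3,-5)) = |3| = 3

3


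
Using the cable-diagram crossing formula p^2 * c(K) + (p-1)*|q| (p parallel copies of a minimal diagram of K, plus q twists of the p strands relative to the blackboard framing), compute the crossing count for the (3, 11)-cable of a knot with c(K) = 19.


Step 1: Each of the c(K) crossings of the companion diagram becomes p*p = p^2 crossings among the p parallel strands, and each of the |q| twists s_1 s_2 ... s_(p-1) adds (p-1) crossings.
  Crossings = p^2 * c(K) + (p-1)*|q|
Step 2: = 3^2 * 19 + (3-1)*11
Step 3: = 9*19 + 2*11
Step 4: = 171 + 22 = 193

193


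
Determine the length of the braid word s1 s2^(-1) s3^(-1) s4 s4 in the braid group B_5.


The word length counts the number of generators (including inverses).
Listing each generator: s1, s2^(-1), s3^(-1), s4, s4
There are 5 generators in this braid word.

5


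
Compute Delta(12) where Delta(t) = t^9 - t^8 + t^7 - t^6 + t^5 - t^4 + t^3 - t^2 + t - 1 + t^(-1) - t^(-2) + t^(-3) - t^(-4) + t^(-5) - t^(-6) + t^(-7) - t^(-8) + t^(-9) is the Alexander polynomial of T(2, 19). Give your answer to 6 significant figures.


Substituting t = 12 into Delta(t) = t^9 - t^8 + t^7 - t^6 + t^5 - t^4 + t^3 - t^2 + t - 1 + t^(-1) - t^(-2) + t^(-3) - t^(-4) + t^(-5) - t^(-6) + t^(-7) - t^(-8) + t^(-9):
Term values: (5159780352) + (-429981696) + (35831808) + (-2985984) + (248832) + (-20736) + (1728) + (-144) + (12) + (-1) + (0.0833333) + (-0.00694444) + (0.000578704) + (-4.82253e-05) + (4.01878e-06) + (-3.34898e-07) + (2.79082e-08) + (-2.32568e-09) + (1.93807e-10)
Sum = 4762874171
Rounded to 6 significant figures: 4.76287e+09

4.76287e+09


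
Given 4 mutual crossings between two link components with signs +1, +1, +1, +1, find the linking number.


Step 1: Count positive crossings: 4
Step 2: Count negative crossings: 0
Step 3: Sum of signs = 4 - 0 = 4
Step 4: Linking number = sum/2 = 4/2 = 2

2


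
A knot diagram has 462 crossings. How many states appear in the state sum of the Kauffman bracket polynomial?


Each crossing contributes 2 choices (A-smoothing or B-smoothing).
Total states = 2^462 = 11908525658859223294760121268437066290850060053501019099651935423375594096449911575776314174894302258147533153997065059263030913083222523904

11908525658859223294760121268437066290850060053501019099651935423375594096449911575776314174894302258147533153997065059263030913083222523904


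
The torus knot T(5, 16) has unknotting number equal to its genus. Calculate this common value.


For a torus knot T(p,q), both the unknotting number and genus equal (p-1)(q-1)/2.
= (5-1)(16-1)/2
= 4*15/2
= 60/2 = 30

30


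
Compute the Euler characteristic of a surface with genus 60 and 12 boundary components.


chi = 2 - 2g - b
= 2 - 2*60 - 12
= 2 - 120 - 12 = -130

-130


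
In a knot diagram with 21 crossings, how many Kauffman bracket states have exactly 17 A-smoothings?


We choose which 17 of 21 crossings get A-smoothings.
C(21, 17) = 21! / (17! * 4!)
= 5985

5985


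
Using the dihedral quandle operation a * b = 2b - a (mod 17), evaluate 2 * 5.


2 * 5 = 2*5 - 2 mod 17
= 10 - 2 mod 17
= 8 mod 17 = 8

8


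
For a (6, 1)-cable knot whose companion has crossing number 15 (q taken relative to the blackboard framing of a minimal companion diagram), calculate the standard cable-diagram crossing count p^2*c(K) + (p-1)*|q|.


Step 1: Each of the c(K) crossings of the companion diagram becomes p*p = p^2 crossings among the p parallel strands, and each of the |q| twists s_1 s_2 ... s_(p-1) adds (p-1) crossings.
  Crossings = p^2 * c(K) + (p-1)*|q|
Step 2: = 6^2 * 15 + (6-1)*1
Step 3: = 36*15 + 5*1
Step 4: = 540 + 5 = 545

545


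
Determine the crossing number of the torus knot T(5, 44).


For a torus knot T(p, q) with gcd(p,q)=1,
the crossing number is min(p*(q-1), q*(p-1)).
p*(q-1) = 5*43 = 215
q*(p-1) = 44*4 = 176
min(215, 176) = 176

176


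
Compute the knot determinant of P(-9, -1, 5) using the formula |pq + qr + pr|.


Step 1: Compute pq + qr + pr.
pq = (-9)*(-1) = 9
qr = (-1)*5 = -5
pr = (-9)*5 = -45
pq + qr + pr = 9 + (-5) + (-45) = -41
Step 2: Take absolute value.
det(P(-9,-1,5)) = |-41| = 41

41


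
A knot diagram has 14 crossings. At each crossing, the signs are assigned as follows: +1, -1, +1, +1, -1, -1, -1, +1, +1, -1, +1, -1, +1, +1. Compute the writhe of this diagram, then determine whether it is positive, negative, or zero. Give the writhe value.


Step 1: Count positive crossings (+1).
Positive crossings: 8
Step 2: Count negative crossings (-1).
Negative crossings: 6
Step 3: Writhe = (positive) - (negative)
w = 8 - 6 = 2
Step 4: |w| = 2, and w is positive

2


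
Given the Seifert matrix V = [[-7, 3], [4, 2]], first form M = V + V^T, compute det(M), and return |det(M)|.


Step 1: Form V + V^T where V = [[-7, 3], [4, 2]]
  V^T = [[-7, 4], [3, 2]]
  V + V^T = [[-14, 7], [7, 4]]
Step 2: det(V + V^T) = (-14)*4 - 7*7
  = -56 - 49 = -105
Step 3: Knot determinant = |det(V + V^T)| = |-105| = 105

105


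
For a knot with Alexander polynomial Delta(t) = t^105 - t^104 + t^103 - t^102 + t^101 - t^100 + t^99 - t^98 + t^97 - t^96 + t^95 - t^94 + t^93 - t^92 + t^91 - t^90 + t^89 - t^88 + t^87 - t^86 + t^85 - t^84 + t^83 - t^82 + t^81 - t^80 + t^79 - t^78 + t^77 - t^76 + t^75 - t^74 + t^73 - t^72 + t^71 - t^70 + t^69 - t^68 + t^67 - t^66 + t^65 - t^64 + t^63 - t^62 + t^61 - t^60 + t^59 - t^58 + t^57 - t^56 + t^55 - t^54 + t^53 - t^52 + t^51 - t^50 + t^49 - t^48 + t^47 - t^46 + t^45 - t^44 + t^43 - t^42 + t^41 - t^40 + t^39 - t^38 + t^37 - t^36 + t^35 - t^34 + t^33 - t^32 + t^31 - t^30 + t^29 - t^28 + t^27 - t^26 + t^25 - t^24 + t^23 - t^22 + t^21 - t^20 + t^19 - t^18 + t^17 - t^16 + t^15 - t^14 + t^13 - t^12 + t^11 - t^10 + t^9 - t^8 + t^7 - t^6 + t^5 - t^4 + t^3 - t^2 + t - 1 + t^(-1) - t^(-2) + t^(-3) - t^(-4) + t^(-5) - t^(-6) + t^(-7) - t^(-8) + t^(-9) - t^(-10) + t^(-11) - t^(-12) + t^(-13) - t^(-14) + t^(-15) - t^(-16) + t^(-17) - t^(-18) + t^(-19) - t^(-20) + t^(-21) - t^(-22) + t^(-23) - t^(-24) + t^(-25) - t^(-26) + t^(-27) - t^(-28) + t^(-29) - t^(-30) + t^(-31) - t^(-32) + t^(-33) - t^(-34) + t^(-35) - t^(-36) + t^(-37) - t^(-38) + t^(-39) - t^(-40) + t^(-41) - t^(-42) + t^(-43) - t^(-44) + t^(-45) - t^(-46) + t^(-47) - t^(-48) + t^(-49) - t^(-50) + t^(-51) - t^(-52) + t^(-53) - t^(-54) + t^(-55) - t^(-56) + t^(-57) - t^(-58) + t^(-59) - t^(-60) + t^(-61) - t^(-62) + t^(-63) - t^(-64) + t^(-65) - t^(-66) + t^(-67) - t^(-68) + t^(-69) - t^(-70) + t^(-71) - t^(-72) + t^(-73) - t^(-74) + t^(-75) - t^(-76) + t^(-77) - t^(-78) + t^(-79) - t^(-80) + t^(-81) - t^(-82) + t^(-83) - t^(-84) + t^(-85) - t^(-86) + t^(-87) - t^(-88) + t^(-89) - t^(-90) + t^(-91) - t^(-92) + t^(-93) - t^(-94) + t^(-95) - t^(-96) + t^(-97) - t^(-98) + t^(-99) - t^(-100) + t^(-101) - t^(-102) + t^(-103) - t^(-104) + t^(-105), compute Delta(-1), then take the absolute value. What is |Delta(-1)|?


Step 1: The polynomial has 211 terms with alternating signs, exponents from 105 down to -105.
Step 2: Substitute t = -1. The i-th term has coefficient (-1)^i and exponent (m-i),
  so its value is (-1)^i * (-1)^(m-i) = (-1)^m = -1 for every i.
Step 3: All 211 terms equal -1, so Delta(-1) = 211 * (-1) = -211
Step 4: |Delta(-1)| = 211

211


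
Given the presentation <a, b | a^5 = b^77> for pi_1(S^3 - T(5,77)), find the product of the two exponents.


The relation is a^5 = b^77.
Product of exponents = 5 * 77
= 385

385


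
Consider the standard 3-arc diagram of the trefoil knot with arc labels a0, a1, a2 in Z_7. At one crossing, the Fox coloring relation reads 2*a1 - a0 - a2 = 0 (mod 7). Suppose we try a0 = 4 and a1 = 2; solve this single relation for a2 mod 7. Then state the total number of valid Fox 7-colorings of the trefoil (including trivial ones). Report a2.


Step 1: Apply the given crossing relation 2*a1 - a0 - a2 = 0 (mod 7).
  a2 = 2*a1 - a0 mod 7
  a2 = 2*2 - 4 mod 7
  a2 = 4 - 4 mod 7
  a2 = 0 mod 7 = 0
Step 2: The trefoil has determinant 3.
  Number of Fox p-colorings (p prime) is p^2 if p = 3, else p.
  Since 7 does not divide 3, only trivial (constant) colorings exist.
  (So the trial a0 = 4, a1 = 2 with a0 != a1 does NOT extend to a valid coloring of the whole trefoil: the other two crossing relations require 3*(a1 - a0) = 0 (mod 7), which fails.)
  Total colorings = 7
Step 3: a2 = 0, total Fox 7-colorings = 7

0


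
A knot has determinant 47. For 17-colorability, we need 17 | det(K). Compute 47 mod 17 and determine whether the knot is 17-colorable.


Step 1: A knot is p-colorable if and only if p divides its determinant.
Step 2: Compute 47 mod 17.
47 = 2 * 17 + 13
Step 3: 47 mod 17 = 13
Step 4: The knot is 17-colorable: no

13


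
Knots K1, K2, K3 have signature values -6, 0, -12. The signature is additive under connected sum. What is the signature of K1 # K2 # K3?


The signature is additive under connected sum.
signature(K1 # K2 # K3) = (-6) + (0) + (-12)
= -18

-18


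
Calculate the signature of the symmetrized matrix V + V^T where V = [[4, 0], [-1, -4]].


Step 1: V + V^T = [[8, -1], [-1, -8]]
Step 2: trace = 0, det = -65
Step 3: Discriminant = 0^2 - 4*(-65) = 260
Step 4: Eigenvalues: 8.06226, -8.06226
Step 5: Signature = (# positive eigenvalues) - (# negative eigenvalues) = 0

0


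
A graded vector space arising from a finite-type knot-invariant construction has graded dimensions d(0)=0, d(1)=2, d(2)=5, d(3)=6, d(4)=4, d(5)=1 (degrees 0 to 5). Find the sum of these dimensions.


Total dimension = d(0) + d(1) + ... + d(5)
= 0 + 2 + 5 + 6 + 4 + 1
= 18

18


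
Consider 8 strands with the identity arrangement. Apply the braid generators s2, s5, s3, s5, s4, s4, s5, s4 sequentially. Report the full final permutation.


Starting with identity [1, 2, 3, 4, 5, 6, 7, 8].
Apply generators in sequence:
  After s2: [1, 3, 2, 4, 5, 6, 7, 8]
  After s5: [1, 3, 2, 4, 6, 5, 7, 8]
  After s3: [1, 3, 4, 2, 6, 5, 7, 8]
  After s5: [1, 3, 4, 2, 5, 6, 7, 8]
  After s4: [1, 3, 4, 5, 2, 6, 7, 8]
  After s4: [1, 3, 4, 2, 5, 6, 7, 8]
  After s5: [1, 3, 4, 2, 6, 5, 7, 8]
  After s4: [1, 3, 4, 6, 2, 5, 7, 8]
Final permutation: [1, 3, 4, 6, 2, 5, 7, 8]

[1, 3, 4, 6, 2, 5, 7, 8]


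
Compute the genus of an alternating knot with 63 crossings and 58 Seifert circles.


For alternating knots, g = (c - s + 1)/2.
= (63 - 58 + 1)/2
= 6/2 = 3

3


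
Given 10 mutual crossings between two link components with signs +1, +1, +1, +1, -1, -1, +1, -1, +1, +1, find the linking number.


Step 1: Count positive crossings: 7
Step 2: Count negative crossings: 3
Step 3: Sum of signs = 7 - 3 = 4
Step 4: Linking number = sum/2 = 4/2 = 2

2


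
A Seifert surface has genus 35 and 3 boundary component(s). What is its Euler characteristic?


chi = 2 - 2g - b
= 2 - 2*35 - 3
= 2 - 70 - 3 = -71

-71


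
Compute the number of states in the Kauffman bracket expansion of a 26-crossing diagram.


Each crossing contributes 2 choices (A-smoothing or B-smoothing).
Total states = 2^26 = 67108864

67108864


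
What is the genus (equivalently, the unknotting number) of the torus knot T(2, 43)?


For a torus knot T(p,q), both the unknotting number and genus equal (p-1)(q-1)/2.
= (2-1)(43-1)/2
= 1*42/2
= 42/2 = 21

21


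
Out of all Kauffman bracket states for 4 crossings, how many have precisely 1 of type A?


We choose which 1 of 4 crossings get A-smoothings.
C(4, 1) = 4! / (1! * 3!)
= 4

4


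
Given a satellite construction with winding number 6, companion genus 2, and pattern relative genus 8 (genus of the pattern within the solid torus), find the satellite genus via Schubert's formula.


Schubert: g(satellite) = g_rel(pattern) + |winding| * g(companion),
where g_rel(pattern) is the genus of the pattern relative to the solid torus.
= 8 + 6 * 2
= 8 + 12 = 20

20


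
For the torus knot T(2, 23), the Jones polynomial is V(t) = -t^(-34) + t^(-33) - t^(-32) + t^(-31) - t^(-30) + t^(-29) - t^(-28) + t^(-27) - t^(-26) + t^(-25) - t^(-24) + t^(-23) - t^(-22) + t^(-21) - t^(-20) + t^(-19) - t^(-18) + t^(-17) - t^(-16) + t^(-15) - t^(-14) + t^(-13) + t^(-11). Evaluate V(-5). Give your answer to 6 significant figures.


Substituting t = -5 into V(t) = -t^(-34) + t^(-33) - t^(-32) + t^(-31) - t^(-30) + t^(-29) - t^(-28) + t^(-27) - t^(-26) + t^(-25) - t^(-24) + t^(-23) - t^(-22) + t^(-21) - t^(-20) + t^(-19) - t^(-18) + t^(-17) - t^(-16) + t^(-15) - t^(-14) + t^(-13) + t^(-11):
  (-)t^(-34) = -1.71799e-24
  (+)t^(-33) = -8.58993e-24
  (-)t^(-32) = -4.29497e-23
  (+)t^(-31) = -2.14748e-22
  (-)t^(-30) = -1.07374e-21
  (+)t^(-29) = -5.36871e-21
  (-)t^(-28) = -2.68435e-20
  (+)t^(-27) = -1.34218e-19
  (-)t^(-26) = -6.71089e-19
  (+)t^(-25) = -3.35544e-18
  (-)t^(-24) = -1.67772e-17
  (+)t^(-23) = -8.38861e-17
  (-)t^(-22) = -4.1943e-16
  (+)t^(-21) = -2.09715e-15
  (-)t^(-20) = -1.04858e-14
  (+)t^(-19) = -5.24288e-14
  (-)t^(-18) = -2.62144e-13
  (+)t^(-17) = -1.31072e-12
  (-)t^(-16) = -6.5536e-12
  (+)t^(-15) = -3.2768e-11
  (-)t^(-14) = -1.6384e-10
  (+)t^(-13) = -8.192e-10
  (+)t^(-11) = -2.048e-08
Sum = (-1.71799e-24) + (-8.58993e-24) + (-4.29497e-23) + (-2.14748e-22) + (-1.07374e-21) + (-5.36871e-21) + (-2.68435e-20) + (-1.34218e-19) + (-6.71089e-19) + (-3.35544e-18) + (-1.67772e-17) + (-8.38861e-17) + (-4.1943e-16) + (-2.09715e-15) + (-1.04858e-14) + (-5.24288e-14) + (-2.62144e-13) + (-1.31072e-12) + (-6.5536e-12) + (-3.2768e-11) + (-1.6384e-10) + (-8.192e-10) + (-2.048e-08)
= -2.1504e-08
Rounded to 6 significant figures: -2.1504e-08

-2.1504e-08


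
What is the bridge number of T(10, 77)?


The bridge number of T(p,q) is min(p,q).
min(10, 77) = 10

10


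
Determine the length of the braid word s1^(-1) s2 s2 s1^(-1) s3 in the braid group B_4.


The word length counts the number of generators (including inverses).
Listing each generator: s1^(-1), s2, s2, s1^(-1), s3
There are 5 generators in this braid word.

5


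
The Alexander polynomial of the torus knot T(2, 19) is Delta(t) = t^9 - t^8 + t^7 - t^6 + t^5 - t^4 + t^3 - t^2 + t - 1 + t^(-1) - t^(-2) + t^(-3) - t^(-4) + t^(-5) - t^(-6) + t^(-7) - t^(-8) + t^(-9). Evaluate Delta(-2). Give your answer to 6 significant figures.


Substituting t = -2 into Delta(t) = t^9 - t^8 + t^7 - t^6 + t^5 - t^4 + t^3 - t^2 + t - 1 + t^(-1) - t^(-2) + t^(-3) - t^(-4) + t^(-5) - t^(-6) + t^(-7) - t^(-8) + t^(-9):
Term values: (-512) + (-256) + (-128) + (-64) + (-32) + (-16) + (-8) + (-4) + (-2) + (-1) + (-0.5) + (-0.25) + (-0.125) + (-0.0625) + (-0.03125) + (-0.015625) + (-0.0078125) + (-0.00390625) + (-0.00195312)
Sum = -1023.998047
Rounded to 6 significant figures: -1024

-1024


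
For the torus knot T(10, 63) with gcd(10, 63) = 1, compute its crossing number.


For a torus knot T(p, q) with gcd(p,q)=1,
the crossing number is min(p*(q-1), q*(p-1)).
p*(q-1) = 10*62 = 620
q*(p-1) = 63*9 = 567
min(620, 567) = 567

567


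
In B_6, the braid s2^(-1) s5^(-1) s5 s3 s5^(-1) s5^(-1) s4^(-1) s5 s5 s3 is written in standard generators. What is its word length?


The word length counts the number of generators (including inverses).
Listing each generator: s2^(-1), s5^(-1), s5, s3, s5^(-1), s5^(-1), s4^(-1), s5, s5, s3
There are 10 generators in this braid word.

10


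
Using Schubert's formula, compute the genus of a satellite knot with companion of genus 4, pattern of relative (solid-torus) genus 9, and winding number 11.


Schubert: g(satellite) = g_rel(pattern) + |winding| * g(companion),
where g_rel(pattern) is the genus of the pattern relative to the solid torus.
= 9 + 11 * 4
= 9 + 44 = 53

53


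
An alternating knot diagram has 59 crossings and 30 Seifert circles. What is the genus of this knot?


For alternating knots, g = (c - s + 1)/2.
= (59 - 30 + 1)/2
= 30/2 = 15

15


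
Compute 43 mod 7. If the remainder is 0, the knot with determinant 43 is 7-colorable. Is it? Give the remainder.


Step 1: A knot is p-colorable if and only if p divides its determinant.
Step 2: Compute 43 mod 7.
43 = 6 * 7 + 1
Step 3: 43 mod 7 = 1
Step 4: The knot is 7-colorable: no

1


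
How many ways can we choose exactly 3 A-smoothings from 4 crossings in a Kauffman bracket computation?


We choose which 3 of 4 crossings get A-smoothings.
C(4, 3) = 4! / (3! * 1!)
= 4

4


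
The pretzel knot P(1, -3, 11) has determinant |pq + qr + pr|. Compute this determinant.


Step 1: Compute pq + qr + pr.
pq = 1*(-3) = -3
qr = (-3)*11 = -33
pr = 1*11 = 11
pq + qr + pr = -3 + (-33) + 11 = -25
Step 2: Take absolute value.
det(P(1,-3,11)) = |-25| = 25

25


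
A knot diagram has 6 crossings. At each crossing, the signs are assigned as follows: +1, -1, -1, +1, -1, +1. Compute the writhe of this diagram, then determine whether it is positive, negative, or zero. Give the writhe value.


Step 1: Count positive crossings (+1).
Positive crossings: 3
Step 2: Count negative crossings (-1).
Negative crossings: 3
Step 3: Writhe = (positive) - (negative)
w = 3 - 3 = 0
Step 4: |w| = 0, and w is zero

0


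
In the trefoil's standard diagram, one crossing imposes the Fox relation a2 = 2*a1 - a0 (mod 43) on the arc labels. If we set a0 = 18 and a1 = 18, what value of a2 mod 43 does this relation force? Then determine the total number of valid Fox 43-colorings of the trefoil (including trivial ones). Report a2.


Step 1: Apply the given crossing relation 2*a1 - a0 - a2 = 0 (mod 43).
  a2 = 2*a1 - a0 mod 43
  a2 = 2*18 - 18 mod 43
  a2 = 36 - 18 mod 43
  a2 = 18 mod 43 = 18
Step 2: The trefoil has determinant 3.
  Number of Fox p-colorings (p prime) is p^2 if p = 3, else p.
  Since 43 does not divide 3, only trivial (constant) colorings exist.
  (Here a0 = a1 = a2 = 18, the constant coloring, which is valid.)
  Total colorings = 43
Step 3: a2 = 18, total Fox 43-colorings = 43

18


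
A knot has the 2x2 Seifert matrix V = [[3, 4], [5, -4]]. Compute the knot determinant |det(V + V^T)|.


Step 1: Form V + V^T where V = [[3, 4], [5, -4]]
  V^T = [[3, 5], [4, -4]]
  V + V^T = [[6, 9], [9, -8]]
Step 2: det(V + V^T) = 6*(-8) - 9*9
  = -48 - 81 = -129
Step 3: Knot determinant = |det(V + V^T)| = |-129| = 129

129


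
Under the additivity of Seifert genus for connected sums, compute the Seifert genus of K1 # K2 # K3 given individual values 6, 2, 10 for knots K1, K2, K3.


The Seifert genus is additive under connected sum.
Seifert genus(K1 # K2 # K3) = (6) + (2) + (10)
= 18

18


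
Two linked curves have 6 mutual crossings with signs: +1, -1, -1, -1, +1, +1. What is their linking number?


Step 1: Count positive crossings: 3
Step 2: Count negative crossings: 3
Step 3: Sum of signs = 3 - 3 = 0
Step 4: Linking number = sum/2 = 0/2 = 0

0


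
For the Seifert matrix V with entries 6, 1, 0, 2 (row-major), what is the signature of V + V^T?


Step 1: V + V^T = [[12, 1], [1, 4]]
Step 2: trace = 16, det = 47
Step 3: Discriminant = 16^2 - 4*47 = 68
Step 4: Eigenvalues: 12.1231, 3.87689
Step 5: Signature = (# positive eigenvalues) - (# negative eigenvalues) = 2

2


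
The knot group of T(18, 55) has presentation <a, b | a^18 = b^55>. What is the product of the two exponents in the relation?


The relation is a^18 = b^55.
Product of exponents = 18 * 55
= 990

990


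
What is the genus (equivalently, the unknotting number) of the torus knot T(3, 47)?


For a torus knot T(p,q), both the unknotting number and genus equal (p-1)(q-1)/2.
= (3-1)(47-1)/2
= 2*46/2
= 92/2 = 46

46


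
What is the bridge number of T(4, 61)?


The bridge number of T(p,q) is min(p,q).
min(4, 61) = 4

4


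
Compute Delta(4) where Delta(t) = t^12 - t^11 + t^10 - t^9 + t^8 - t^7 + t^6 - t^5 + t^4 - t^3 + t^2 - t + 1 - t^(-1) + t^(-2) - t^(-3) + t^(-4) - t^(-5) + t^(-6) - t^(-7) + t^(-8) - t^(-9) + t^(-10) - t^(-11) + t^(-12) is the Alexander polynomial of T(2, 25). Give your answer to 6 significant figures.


Substituting t = 4 into Delta(t) = t^12 - t^11 + t^10 - t^9 + t^8 - t^7 + t^6 - t^5 + t^4 - t^3 + t^2 - t + 1 - t^(-1) + t^(-2) - t^(-3) + t^(-4) - t^(-5) + t^(-6) - t^(-7) + t^(-8) - t^(-9) + t^(-10) - t^(-11) + t^(-12):
Term values: (16777216) + (-4194304) + (1048576) + (-262144) + (65536) + (-16384) + (4096) + (-1024) + (256) + (-64) + (16) + (-4) + (1) + (-0.25) + (0.0625) + (-0.015625) + (0.00390625) + (-0.000976562) + (0.000244141) + (-6.10352e-05) + (1.52588e-05) + (-3.8147e-06) + (9.53674e-07) + (-2.38419e-07) + (5.96046e-08)
Sum = 13421772.8
Rounded to 6 significant figures: 1.34218e+07

1.34218e+07


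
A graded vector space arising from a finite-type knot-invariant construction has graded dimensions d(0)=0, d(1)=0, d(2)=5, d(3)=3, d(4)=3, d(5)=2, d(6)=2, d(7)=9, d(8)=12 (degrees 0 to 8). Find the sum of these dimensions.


Total dimension = d(0) + d(1) + ... + d(8)
= 0 + 0 + 5 + 3 + 3 + 2 + 2 + 9 + 12
= 36

36


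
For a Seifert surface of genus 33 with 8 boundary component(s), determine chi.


chi = 2 - 2g - b
= 2 - 2*33 - 8
= 2 - 66 - 8 = -72

-72


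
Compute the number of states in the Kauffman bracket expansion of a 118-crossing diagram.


Each crossing contributes 2 choices (A-smoothing or B-smoothing).
Total states = 2^118 = 332306998946228968225951765070086144

332306998946228968225951765070086144


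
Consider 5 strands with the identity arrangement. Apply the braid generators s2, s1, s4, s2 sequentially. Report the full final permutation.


Starting with identity [1, 2, 3, 4, 5].
Apply generators in sequence:
  After s2: [1, 3, 2, 4, 5]
  After s1: [3, 1, 2, 4, 5]
  After s4: [3, 1, 2, 5, 4]
  After s2: [3, 2, 1, 5, 4]
Final permutation: [3, 2, 1, 5, 4]

[3, 2, 1, 5, 4]


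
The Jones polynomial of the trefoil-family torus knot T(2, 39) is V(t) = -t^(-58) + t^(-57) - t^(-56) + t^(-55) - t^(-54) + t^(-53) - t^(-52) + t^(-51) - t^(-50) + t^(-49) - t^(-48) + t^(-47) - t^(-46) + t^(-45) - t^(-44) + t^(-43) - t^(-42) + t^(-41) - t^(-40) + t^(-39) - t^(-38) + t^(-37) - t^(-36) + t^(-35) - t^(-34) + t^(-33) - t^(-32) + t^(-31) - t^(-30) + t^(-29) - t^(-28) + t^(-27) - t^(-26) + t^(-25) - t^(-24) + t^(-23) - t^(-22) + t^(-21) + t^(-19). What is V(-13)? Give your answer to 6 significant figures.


Substituting t = -13 into V(t) = -t^(-58) + t^(-57) - t^(-56) + t^(-55) - t^(-54) + t^(-53) - t^(-52) + t^(-51) - t^(-50) + t^(-49) - t^(-48) + t^(-47) - t^(-46) + t^(-45) - t^(-44) + t^(-43) - t^(-42) + t^(-41) - t^(-40) + t^(-39) - t^(-38) + t^(-37) - t^(-36) + t^(-35) - t^(-34) + t^(-33) - t^(-32) + t^(-31) - t^(-30) + t^(-29) - t^(-28) + t^(-27) - t^(-26) + t^(-25) - t^(-24) + t^(-23) - t^(-22) + t^(-21) + t^(-19):
  (-)t^(-58) = -2.46199e-65
  (+)t^(-57) = -3.20058e-64
  (-)t^(-56) = -4.16076e-63
  (+)t^(-55) = -5.40898e-62
  (-)t^(-54) = -7.03168e-61
  (+)t^(-53) = -9.14118e-60
  (-)t^(-52) = -1.18835e-58
  (+)t^(-51) = -1.54486e-57
  (-)t^(-50) = -2.00832e-56
  (+)t^(-49) = -2.61081e-55
  (-)t^(-48) = -3.39406e-54
  (+)t^(-47) = -4.41227e-53
  (-)t^(-46) = -5.73596e-52
  (+)t^(-45) = -7.45674e-51
  (-)t^(-44) = -9.69377e-50
  (+)t^(-43) = -1.26019e-48
  (-)t^(-42) = -1.63825e-47
  (+)t^(-41) = -2.12972e-46
  (-)t^(-40) = -2.76864e-45
  (+)t^(-39) = -3.59923e-44
  (-)t^(-38) = -4.679e-43
  (+)t^(-37) = -6.08269e-42
  (-)t^(-36) = -7.9075e-41
  (+)t^(-35) = -1.02798e-39
  (-)t^(-34) = -1.33637e-38
  (+)t^(-33) = -1.73728e-37
  (-)t^(-32) = -2.25846e-36
  (+)t^(-31) = -2.936e-35
  (-)t^(-30) = -3.8168e-34
  (+)t^(-29) = -4.96184e-33
  (-)t^(-28) = -6.45039e-32
  (+)t^(-27) = -8.38551e-31
  (-)t^(-26) = -1.09012e-29
  (+)t^(-25) = -1.41715e-28
  (-)t^(-24) = -1.8423e-27
  (+)t^(-23) = -2.39499e-26
  (-)t^(-22) = -3.11348e-25
  (+)t^(-21) = -4.04753e-24
  (+)t^(-19) = -6.84032e-22
Sum = (-2.46199e-65) + (-3.20058e-64) + (-4.16076e-63) + (-5.40898e-62) + (-7.03168e-61) + (-9.14118e-60) + (-1.18835e-58) + (-1.54486e-57) + (-2.00832e-56) + (-2.61081e-55) + (-3.39406e-54) + (-4.41227e-53) + (-5.73596e-52) + (-7.45674e-51) + (-9.69377e-50) + (-1.26019e-48) + (-1.63825e-47) + (-2.12972e-46) + (-2.76864e-45) + (-3.59923e-44) + (-4.679e-43) + (-6.08269e-42) + (-7.9075e-41) + (-1.02798e-39) + (-1.33637e-38) + (-1.73728e-37) + (-2.25846e-36) + (-2.936e-35) + (-3.8168e-34) + (-4.96184e-33) + (-6.45039e-32) + (-8.38551e-31) + (-1.09012e-29) + (-1.41715e-28) + (-1.8423e-27) + (-2.39499e-26) + (-3.11348e-25) + (-4.04753e-24) + (-6.84032e-22)
= -6.884166415e-22
Rounded to 6 significant figures: -6.88417e-22

-6.88417e-22


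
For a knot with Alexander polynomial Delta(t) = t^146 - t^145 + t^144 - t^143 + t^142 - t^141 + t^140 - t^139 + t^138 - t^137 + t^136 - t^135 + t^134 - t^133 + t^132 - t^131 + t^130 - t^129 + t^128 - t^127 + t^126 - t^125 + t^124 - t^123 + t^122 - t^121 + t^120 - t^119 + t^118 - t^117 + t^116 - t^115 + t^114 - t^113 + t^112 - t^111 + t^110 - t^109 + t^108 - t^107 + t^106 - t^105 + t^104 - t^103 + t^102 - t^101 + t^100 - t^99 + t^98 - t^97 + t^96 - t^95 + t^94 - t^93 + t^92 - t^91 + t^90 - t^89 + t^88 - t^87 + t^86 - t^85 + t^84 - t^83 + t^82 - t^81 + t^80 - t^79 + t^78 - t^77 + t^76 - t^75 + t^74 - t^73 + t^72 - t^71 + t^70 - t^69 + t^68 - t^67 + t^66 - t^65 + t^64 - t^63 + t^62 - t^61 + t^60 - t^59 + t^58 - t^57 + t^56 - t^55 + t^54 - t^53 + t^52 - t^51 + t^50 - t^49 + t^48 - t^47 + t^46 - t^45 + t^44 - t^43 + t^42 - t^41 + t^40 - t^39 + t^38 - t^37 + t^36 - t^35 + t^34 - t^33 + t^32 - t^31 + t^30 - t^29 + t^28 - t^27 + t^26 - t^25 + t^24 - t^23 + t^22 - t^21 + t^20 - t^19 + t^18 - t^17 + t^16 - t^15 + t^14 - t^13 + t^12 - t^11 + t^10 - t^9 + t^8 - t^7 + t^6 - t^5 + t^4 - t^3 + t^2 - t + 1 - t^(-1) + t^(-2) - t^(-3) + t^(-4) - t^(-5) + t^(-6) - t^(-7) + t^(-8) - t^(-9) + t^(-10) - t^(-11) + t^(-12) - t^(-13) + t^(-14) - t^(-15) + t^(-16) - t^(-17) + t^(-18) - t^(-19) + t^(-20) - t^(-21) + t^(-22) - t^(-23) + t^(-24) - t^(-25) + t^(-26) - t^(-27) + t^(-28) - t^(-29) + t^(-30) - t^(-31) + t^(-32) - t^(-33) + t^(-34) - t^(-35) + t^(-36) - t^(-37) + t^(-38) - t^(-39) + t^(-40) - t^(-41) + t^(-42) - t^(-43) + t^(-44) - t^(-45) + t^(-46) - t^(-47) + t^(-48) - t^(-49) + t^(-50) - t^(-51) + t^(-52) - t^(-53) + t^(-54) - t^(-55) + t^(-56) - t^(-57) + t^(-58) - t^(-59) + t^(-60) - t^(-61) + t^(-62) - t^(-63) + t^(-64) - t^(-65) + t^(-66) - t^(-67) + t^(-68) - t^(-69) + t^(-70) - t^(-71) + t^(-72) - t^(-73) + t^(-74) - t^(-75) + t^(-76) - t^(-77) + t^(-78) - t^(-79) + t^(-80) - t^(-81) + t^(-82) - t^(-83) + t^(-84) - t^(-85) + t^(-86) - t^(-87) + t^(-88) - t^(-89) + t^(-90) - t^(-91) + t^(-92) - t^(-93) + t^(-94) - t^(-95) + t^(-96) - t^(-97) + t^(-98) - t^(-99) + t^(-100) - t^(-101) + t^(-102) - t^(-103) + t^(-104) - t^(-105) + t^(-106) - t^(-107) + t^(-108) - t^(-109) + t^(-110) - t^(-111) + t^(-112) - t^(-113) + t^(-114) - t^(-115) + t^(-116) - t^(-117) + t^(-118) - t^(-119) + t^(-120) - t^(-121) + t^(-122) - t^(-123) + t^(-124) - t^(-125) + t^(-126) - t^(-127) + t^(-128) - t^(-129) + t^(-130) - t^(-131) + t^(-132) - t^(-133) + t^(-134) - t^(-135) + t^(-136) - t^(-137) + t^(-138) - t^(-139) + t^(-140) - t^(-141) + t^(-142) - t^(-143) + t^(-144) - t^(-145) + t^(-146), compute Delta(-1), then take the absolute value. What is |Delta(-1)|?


Step 1: The polynomial has 293 terms with alternating signs, exponents from 146 down to -146.
Step 2: Substitute t = -1. The i-th term has coefficient (-1)^i and exponent (m-i),
  so its value is (-1)^i * (-1)^(m-i) = (-1)^m = 1 for every i.
Step 3: All 293 terms equal 1, so Delta(-1) = 293 * (1) = 293
Step 4: |Delta(-1)| = 293

293


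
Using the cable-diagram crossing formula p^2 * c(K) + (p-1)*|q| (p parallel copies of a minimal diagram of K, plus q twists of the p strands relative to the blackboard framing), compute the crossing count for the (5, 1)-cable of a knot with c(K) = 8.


Step 1: Each of the c(K) crossings of the companion diagram becomes p*p = p^2 crossings among the p parallel strands, and each of the |q| twists s_1 s_2 ... s_(p-1) adds (p-1) crossings.
  Crossings = p^2 * c(K) + (p-1)*|q|
Step 2: = 5^2 * 8 + (5-1)*1
Step 3: = 25*8 + 4*1
Step 4: = 200 + 4 = 204

204


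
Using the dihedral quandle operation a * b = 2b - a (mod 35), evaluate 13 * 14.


13 * 14 = 2*14 - 13 mod 35
= 28 - 13 mod 35
= 15 mod 35 = 15

15


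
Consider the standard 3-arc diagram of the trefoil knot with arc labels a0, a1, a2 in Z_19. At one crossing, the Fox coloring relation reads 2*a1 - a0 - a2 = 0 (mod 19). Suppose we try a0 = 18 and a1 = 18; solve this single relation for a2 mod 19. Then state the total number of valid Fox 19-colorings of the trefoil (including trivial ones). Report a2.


Step 1: Apply the given crossing relation 2*a1 - a0 - a2 = 0 (mod 19).
  a2 = 2*a1 - a0 mod 19
  a2 = 2*18 - 18 mod 19
  a2 = 36 - 18 mod 19
  a2 = 18 mod 19 = 18
Step 2: The trefoil has determinant 3.
  Number of Fox p-colorings (p prime) is p^2 if p = 3, else p.
  Since 19 does not divide 3, only trivial (constant) colorings exist.
  (Here a0 = a1 = a2 = 18, the constant coloring, which is valid.)
  Total colorings = 19
Step 3: a2 = 18, total Fox 19-colorings = 19

18
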